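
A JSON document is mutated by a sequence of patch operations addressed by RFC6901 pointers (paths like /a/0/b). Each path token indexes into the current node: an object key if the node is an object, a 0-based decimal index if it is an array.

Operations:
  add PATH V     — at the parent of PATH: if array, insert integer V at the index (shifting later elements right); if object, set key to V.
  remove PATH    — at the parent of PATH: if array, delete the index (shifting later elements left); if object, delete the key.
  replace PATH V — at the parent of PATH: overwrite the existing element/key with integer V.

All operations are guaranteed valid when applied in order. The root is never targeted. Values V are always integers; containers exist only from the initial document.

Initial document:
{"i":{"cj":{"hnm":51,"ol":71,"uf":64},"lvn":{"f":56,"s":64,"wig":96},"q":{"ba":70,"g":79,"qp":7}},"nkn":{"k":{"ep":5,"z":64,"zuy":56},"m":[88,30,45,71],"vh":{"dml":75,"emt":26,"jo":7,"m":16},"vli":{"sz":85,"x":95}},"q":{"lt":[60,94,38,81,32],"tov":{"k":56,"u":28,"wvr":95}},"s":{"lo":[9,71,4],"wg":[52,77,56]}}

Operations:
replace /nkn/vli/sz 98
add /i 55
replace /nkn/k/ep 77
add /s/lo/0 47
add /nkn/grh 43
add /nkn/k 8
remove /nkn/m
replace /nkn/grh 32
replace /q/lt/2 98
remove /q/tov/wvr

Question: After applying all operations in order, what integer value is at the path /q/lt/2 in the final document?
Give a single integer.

After op 1 (replace /nkn/vli/sz 98): {"i":{"cj":{"hnm":51,"ol":71,"uf":64},"lvn":{"f":56,"s":64,"wig":96},"q":{"ba":70,"g":79,"qp":7}},"nkn":{"k":{"ep":5,"z":64,"zuy":56},"m":[88,30,45,71],"vh":{"dml":75,"emt":26,"jo":7,"m":16},"vli":{"sz":98,"x":95}},"q":{"lt":[60,94,38,81,32],"tov":{"k":56,"u":28,"wvr":95}},"s":{"lo":[9,71,4],"wg":[52,77,56]}}
After op 2 (add /i 55): {"i":55,"nkn":{"k":{"ep":5,"z":64,"zuy":56},"m":[88,30,45,71],"vh":{"dml":75,"emt":26,"jo":7,"m":16},"vli":{"sz":98,"x":95}},"q":{"lt":[60,94,38,81,32],"tov":{"k":56,"u":28,"wvr":95}},"s":{"lo":[9,71,4],"wg":[52,77,56]}}
After op 3 (replace /nkn/k/ep 77): {"i":55,"nkn":{"k":{"ep":77,"z":64,"zuy":56},"m":[88,30,45,71],"vh":{"dml":75,"emt":26,"jo":7,"m":16},"vli":{"sz":98,"x":95}},"q":{"lt":[60,94,38,81,32],"tov":{"k":56,"u":28,"wvr":95}},"s":{"lo":[9,71,4],"wg":[52,77,56]}}
After op 4 (add /s/lo/0 47): {"i":55,"nkn":{"k":{"ep":77,"z":64,"zuy":56},"m":[88,30,45,71],"vh":{"dml":75,"emt":26,"jo":7,"m":16},"vli":{"sz":98,"x":95}},"q":{"lt":[60,94,38,81,32],"tov":{"k":56,"u":28,"wvr":95}},"s":{"lo":[47,9,71,4],"wg":[52,77,56]}}
After op 5 (add /nkn/grh 43): {"i":55,"nkn":{"grh":43,"k":{"ep":77,"z":64,"zuy":56},"m":[88,30,45,71],"vh":{"dml":75,"emt":26,"jo":7,"m":16},"vli":{"sz":98,"x":95}},"q":{"lt":[60,94,38,81,32],"tov":{"k":56,"u":28,"wvr":95}},"s":{"lo":[47,9,71,4],"wg":[52,77,56]}}
After op 6 (add /nkn/k 8): {"i":55,"nkn":{"grh":43,"k":8,"m":[88,30,45,71],"vh":{"dml":75,"emt":26,"jo":7,"m":16},"vli":{"sz":98,"x":95}},"q":{"lt":[60,94,38,81,32],"tov":{"k":56,"u":28,"wvr":95}},"s":{"lo":[47,9,71,4],"wg":[52,77,56]}}
After op 7 (remove /nkn/m): {"i":55,"nkn":{"grh":43,"k":8,"vh":{"dml":75,"emt":26,"jo":7,"m":16},"vli":{"sz":98,"x":95}},"q":{"lt":[60,94,38,81,32],"tov":{"k":56,"u":28,"wvr":95}},"s":{"lo":[47,9,71,4],"wg":[52,77,56]}}
After op 8 (replace /nkn/grh 32): {"i":55,"nkn":{"grh":32,"k":8,"vh":{"dml":75,"emt":26,"jo":7,"m":16},"vli":{"sz":98,"x":95}},"q":{"lt":[60,94,38,81,32],"tov":{"k":56,"u":28,"wvr":95}},"s":{"lo":[47,9,71,4],"wg":[52,77,56]}}
After op 9 (replace /q/lt/2 98): {"i":55,"nkn":{"grh":32,"k":8,"vh":{"dml":75,"emt":26,"jo":7,"m":16},"vli":{"sz":98,"x":95}},"q":{"lt":[60,94,98,81,32],"tov":{"k":56,"u":28,"wvr":95}},"s":{"lo":[47,9,71,4],"wg":[52,77,56]}}
After op 10 (remove /q/tov/wvr): {"i":55,"nkn":{"grh":32,"k":8,"vh":{"dml":75,"emt":26,"jo":7,"m":16},"vli":{"sz":98,"x":95}},"q":{"lt":[60,94,98,81,32],"tov":{"k":56,"u":28}},"s":{"lo":[47,9,71,4],"wg":[52,77,56]}}
Value at /q/lt/2: 98

Answer: 98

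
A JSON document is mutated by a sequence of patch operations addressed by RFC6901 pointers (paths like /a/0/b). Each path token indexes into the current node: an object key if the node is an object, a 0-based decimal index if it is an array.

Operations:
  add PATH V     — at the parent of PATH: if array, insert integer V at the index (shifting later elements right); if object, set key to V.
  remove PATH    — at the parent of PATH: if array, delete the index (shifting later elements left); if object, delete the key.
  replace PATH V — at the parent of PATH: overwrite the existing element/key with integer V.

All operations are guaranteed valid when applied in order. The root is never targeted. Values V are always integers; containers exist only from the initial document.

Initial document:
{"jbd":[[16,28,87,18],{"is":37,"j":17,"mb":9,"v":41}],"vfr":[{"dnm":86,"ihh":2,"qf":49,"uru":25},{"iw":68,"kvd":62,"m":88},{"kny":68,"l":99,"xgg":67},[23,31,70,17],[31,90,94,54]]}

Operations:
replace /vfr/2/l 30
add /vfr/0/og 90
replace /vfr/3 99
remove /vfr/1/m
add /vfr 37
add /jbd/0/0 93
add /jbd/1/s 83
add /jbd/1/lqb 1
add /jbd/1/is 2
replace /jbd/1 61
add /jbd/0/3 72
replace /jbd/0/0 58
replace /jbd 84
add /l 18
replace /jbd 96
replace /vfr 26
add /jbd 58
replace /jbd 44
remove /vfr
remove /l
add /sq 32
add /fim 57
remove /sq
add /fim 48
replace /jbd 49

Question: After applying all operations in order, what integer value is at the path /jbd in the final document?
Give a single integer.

Answer: 49

Derivation:
After op 1 (replace /vfr/2/l 30): {"jbd":[[16,28,87,18],{"is":37,"j":17,"mb":9,"v":41}],"vfr":[{"dnm":86,"ihh":2,"qf":49,"uru":25},{"iw":68,"kvd":62,"m":88},{"kny":68,"l":30,"xgg":67},[23,31,70,17],[31,90,94,54]]}
After op 2 (add /vfr/0/og 90): {"jbd":[[16,28,87,18],{"is":37,"j":17,"mb":9,"v":41}],"vfr":[{"dnm":86,"ihh":2,"og":90,"qf":49,"uru":25},{"iw":68,"kvd":62,"m":88},{"kny":68,"l":30,"xgg":67},[23,31,70,17],[31,90,94,54]]}
After op 3 (replace /vfr/3 99): {"jbd":[[16,28,87,18],{"is":37,"j":17,"mb":9,"v":41}],"vfr":[{"dnm":86,"ihh":2,"og":90,"qf":49,"uru":25},{"iw":68,"kvd":62,"m":88},{"kny":68,"l":30,"xgg":67},99,[31,90,94,54]]}
After op 4 (remove /vfr/1/m): {"jbd":[[16,28,87,18],{"is":37,"j":17,"mb":9,"v":41}],"vfr":[{"dnm":86,"ihh":2,"og":90,"qf":49,"uru":25},{"iw":68,"kvd":62},{"kny":68,"l":30,"xgg":67},99,[31,90,94,54]]}
After op 5 (add /vfr 37): {"jbd":[[16,28,87,18],{"is":37,"j":17,"mb":9,"v":41}],"vfr":37}
After op 6 (add /jbd/0/0 93): {"jbd":[[93,16,28,87,18],{"is":37,"j":17,"mb":9,"v":41}],"vfr":37}
After op 7 (add /jbd/1/s 83): {"jbd":[[93,16,28,87,18],{"is":37,"j":17,"mb":9,"s":83,"v":41}],"vfr":37}
After op 8 (add /jbd/1/lqb 1): {"jbd":[[93,16,28,87,18],{"is":37,"j":17,"lqb":1,"mb":9,"s":83,"v":41}],"vfr":37}
After op 9 (add /jbd/1/is 2): {"jbd":[[93,16,28,87,18],{"is":2,"j":17,"lqb":1,"mb":9,"s":83,"v":41}],"vfr":37}
After op 10 (replace /jbd/1 61): {"jbd":[[93,16,28,87,18],61],"vfr":37}
After op 11 (add /jbd/0/3 72): {"jbd":[[93,16,28,72,87,18],61],"vfr":37}
After op 12 (replace /jbd/0/0 58): {"jbd":[[58,16,28,72,87,18],61],"vfr":37}
After op 13 (replace /jbd 84): {"jbd":84,"vfr":37}
After op 14 (add /l 18): {"jbd":84,"l":18,"vfr":37}
After op 15 (replace /jbd 96): {"jbd":96,"l":18,"vfr":37}
After op 16 (replace /vfr 26): {"jbd":96,"l":18,"vfr":26}
After op 17 (add /jbd 58): {"jbd":58,"l":18,"vfr":26}
After op 18 (replace /jbd 44): {"jbd":44,"l":18,"vfr":26}
After op 19 (remove /vfr): {"jbd":44,"l":18}
After op 20 (remove /l): {"jbd":44}
After op 21 (add /sq 32): {"jbd":44,"sq":32}
After op 22 (add /fim 57): {"fim":57,"jbd":44,"sq":32}
After op 23 (remove /sq): {"fim":57,"jbd":44}
After op 24 (add /fim 48): {"fim":48,"jbd":44}
After op 25 (replace /jbd 49): {"fim":48,"jbd":49}
Value at /jbd: 49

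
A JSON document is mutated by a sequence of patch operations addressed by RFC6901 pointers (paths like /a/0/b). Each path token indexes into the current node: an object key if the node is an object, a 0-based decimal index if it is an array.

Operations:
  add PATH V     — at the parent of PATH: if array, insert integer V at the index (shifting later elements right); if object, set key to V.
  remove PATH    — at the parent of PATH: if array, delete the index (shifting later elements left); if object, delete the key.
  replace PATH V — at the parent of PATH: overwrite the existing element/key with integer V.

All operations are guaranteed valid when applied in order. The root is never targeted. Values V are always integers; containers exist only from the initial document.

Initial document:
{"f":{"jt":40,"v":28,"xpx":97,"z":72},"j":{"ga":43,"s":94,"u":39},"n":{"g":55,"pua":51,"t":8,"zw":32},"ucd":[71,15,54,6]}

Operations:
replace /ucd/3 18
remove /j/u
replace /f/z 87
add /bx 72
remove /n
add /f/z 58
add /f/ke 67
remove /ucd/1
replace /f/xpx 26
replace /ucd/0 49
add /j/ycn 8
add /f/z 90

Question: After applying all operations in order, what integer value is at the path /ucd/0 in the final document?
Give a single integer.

After op 1 (replace /ucd/3 18): {"f":{"jt":40,"v":28,"xpx":97,"z":72},"j":{"ga":43,"s":94,"u":39},"n":{"g":55,"pua":51,"t":8,"zw":32},"ucd":[71,15,54,18]}
After op 2 (remove /j/u): {"f":{"jt":40,"v":28,"xpx":97,"z":72},"j":{"ga":43,"s":94},"n":{"g":55,"pua":51,"t":8,"zw":32},"ucd":[71,15,54,18]}
After op 3 (replace /f/z 87): {"f":{"jt":40,"v":28,"xpx":97,"z":87},"j":{"ga":43,"s":94},"n":{"g":55,"pua":51,"t":8,"zw":32},"ucd":[71,15,54,18]}
After op 4 (add /bx 72): {"bx":72,"f":{"jt":40,"v":28,"xpx":97,"z":87},"j":{"ga":43,"s":94},"n":{"g":55,"pua":51,"t":8,"zw":32},"ucd":[71,15,54,18]}
After op 5 (remove /n): {"bx":72,"f":{"jt":40,"v":28,"xpx":97,"z":87},"j":{"ga":43,"s":94},"ucd":[71,15,54,18]}
After op 6 (add /f/z 58): {"bx":72,"f":{"jt":40,"v":28,"xpx":97,"z":58},"j":{"ga":43,"s":94},"ucd":[71,15,54,18]}
After op 7 (add /f/ke 67): {"bx":72,"f":{"jt":40,"ke":67,"v":28,"xpx":97,"z":58},"j":{"ga":43,"s":94},"ucd":[71,15,54,18]}
After op 8 (remove /ucd/1): {"bx":72,"f":{"jt":40,"ke":67,"v":28,"xpx":97,"z":58},"j":{"ga":43,"s":94},"ucd":[71,54,18]}
After op 9 (replace /f/xpx 26): {"bx":72,"f":{"jt":40,"ke":67,"v":28,"xpx":26,"z":58},"j":{"ga":43,"s":94},"ucd":[71,54,18]}
After op 10 (replace /ucd/0 49): {"bx":72,"f":{"jt":40,"ke":67,"v":28,"xpx":26,"z":58},"j":{"ga":43,"s":94},"ucd":[49,54,18]}
After op 11 (add /j/ycn 8): {"bx":72,"f":{"jt":40,"ke":67,"v":28,"xpx":26,"z":58},"j":{"ga":43,"s":94,"ycn":8},"ucd":[49,54,18]}
After op 12 (add /f/z 90): {"bx":72,"f":{"jt":40,"ke":67,"v":28,"xpx":26,"z":90},"j":{"ga":43,"s":94,"ycn":8},"ucd":[49,54,18]}
Value at /ucd/0: 49

Answer: 49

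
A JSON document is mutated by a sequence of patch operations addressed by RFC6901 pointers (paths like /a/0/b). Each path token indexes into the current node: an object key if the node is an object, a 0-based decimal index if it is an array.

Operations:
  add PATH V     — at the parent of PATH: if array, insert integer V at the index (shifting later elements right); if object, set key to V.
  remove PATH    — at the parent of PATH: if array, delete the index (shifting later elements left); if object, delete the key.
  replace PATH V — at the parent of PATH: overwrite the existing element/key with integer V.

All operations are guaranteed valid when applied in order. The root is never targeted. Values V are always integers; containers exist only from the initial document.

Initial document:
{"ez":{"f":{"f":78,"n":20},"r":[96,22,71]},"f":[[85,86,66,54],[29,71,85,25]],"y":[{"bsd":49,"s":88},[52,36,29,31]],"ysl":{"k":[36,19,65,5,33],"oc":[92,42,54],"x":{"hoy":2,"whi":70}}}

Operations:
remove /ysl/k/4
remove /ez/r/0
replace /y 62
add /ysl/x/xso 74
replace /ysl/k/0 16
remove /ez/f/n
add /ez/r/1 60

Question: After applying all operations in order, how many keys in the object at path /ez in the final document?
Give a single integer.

After op 1 (remove /ysl/k/4): {"ez":{"f":{"f":78,"n":20},"r":[96,22,71]},"f":[[85,86,66,54],[29,71,85,25]],"y":[{"bsd":49,"s":88},[52,36,29,31]],"ysl":{"k":[36,19,65,5],"oc":[92,42,54],"x":{"hoy":2,"whi":70}}}
After op 2 (remove /ez/r/0): {"ez":{"f":{"f":78,"n":20},"r":[22,71]},"f":[[85,86,66,54],[29,71,85,25]],"y":[{"bsd":49,"s":88},[52,36,29,31]],"ysl":{"k":[36,19,65,5],"oc":[92,42,54],"x":{"hoy":2,"whi":70}}}
After op 3 (replace /y 62): {"ez":{"f":{"f":78,"n":20},"r":[22,71]},"f":[[85,86,66,54],[29,71,85,25]],"y":62,"ysl":{"k":[36,19,65,5],"oc":[92,42,54],"x":{"hoy":2,"whi":70}}}
After op 4 (add /ysl/x/xso 74): {"ez":{"f":{"f":78,"n":20},"r":[22,71]},"f":[[85,86,66,54],[29,71,85,25]],"y":62,"ysl":{"k":[36,19,65,5],"oc":[92,42,54],"x":{"hoy":2,"whi":70,"xso":74}}}
After op 5 (replace /ysl/k/0 16): {"ez":{"f":{"f":78,"n":20},"r":[22,71]},"f":[[85,86,66,54],[29,71,85,25]],"y":62,"ysl":{"k":[16,19,65,5],"oc":[92,42,54],"x":{"hoy":2,"whi":70,"xso":74}}}
After op 6 (remove /ez/f/n): {"ez":{"f":{"f":78},"r":[22,71]},"f":[[85,86,66,54],[29,71,85,25]],"y":62,"ysl":{"k":[16,19,65,5],"oc":[92,42,54],"x":{"hoy":2,"whi":70,"xso":74}}}
After op 7 (add /ez/r/1 60): {"ez":{"f":{"f":78},"r":[22,60,71]},"f":[[85,86,66,54],[29,71,85,25]],"y":62,"ysl":{"k":[16,19,65,5],"oc":[92,42,54],"x":{"hoy":2,"whi":70,"xso":74}}}
Size at path /ez: 2

Answer: 2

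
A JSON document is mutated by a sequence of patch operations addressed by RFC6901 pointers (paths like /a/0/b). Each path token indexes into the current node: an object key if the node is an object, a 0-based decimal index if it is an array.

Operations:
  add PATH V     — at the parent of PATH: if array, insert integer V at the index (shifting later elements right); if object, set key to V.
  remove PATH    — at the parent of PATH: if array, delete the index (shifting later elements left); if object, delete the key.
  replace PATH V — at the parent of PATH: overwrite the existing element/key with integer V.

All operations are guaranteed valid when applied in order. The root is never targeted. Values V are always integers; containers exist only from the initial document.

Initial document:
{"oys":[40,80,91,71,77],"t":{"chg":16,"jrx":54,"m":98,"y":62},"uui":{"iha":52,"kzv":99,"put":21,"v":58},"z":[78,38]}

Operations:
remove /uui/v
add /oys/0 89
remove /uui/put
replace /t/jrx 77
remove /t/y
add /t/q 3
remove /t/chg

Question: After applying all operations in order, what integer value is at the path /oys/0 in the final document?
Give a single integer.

After op 1 (remove /uui/v): {"oys":[40,80,91,71,77],"t":{"chg":16,"jrx":54,"m":98,"y":62},"uui":{"iha":52,"kzv":99,"put":21},"z":[78,38]}
After op 2 (add /oys/0 89): {"oys":[89,40,80,91,71,77],"t":{"chg":16,"jrx":54,"m":98,"y":62},"uui":{"iha":52,"kzv":99,"put":21},"z":[78,38]}
After op 3 (remove /uui/put): {"oys":[89,40,80,91,71,77],"t":{"chg":16,"jrx":54,"m":98,"y":62},"uui":{"iha":52,"kzv":99},"z":[78,38]}
After op 4 (replace /t/jrx 77): {"oys":[89,40,80,91,71,77],"t":{"chg":16,"jrx":77,"m":98,"y":62},"uui":{"iha":52,"kzv":99},"z":[78,38]}
After op 5 (remove /t/y): {"oys":[89,40,80,91,71,77],"t":{"chg":16,"jrx":77,"m":98},"uui":{"iha":52,"kzv":99},"z":[78,38]}
After op 6 (add /t/q 3): {"oys":[89,40,80,91,71,77],"t":{"chg":16,"jrx":77,"m":98,"q":3},"uui":{"iha":52,"kzv":99},"z":[78,38]}
After op 7 (remove /t/chg): {"oys":[89,40,80,91,71,77],"t":{"jrx":77,"m":98,"q":3},"uui":{"iha":52,"kzv":99},"z":[78,38]}
Value at /oys/0: 89

Answer: 89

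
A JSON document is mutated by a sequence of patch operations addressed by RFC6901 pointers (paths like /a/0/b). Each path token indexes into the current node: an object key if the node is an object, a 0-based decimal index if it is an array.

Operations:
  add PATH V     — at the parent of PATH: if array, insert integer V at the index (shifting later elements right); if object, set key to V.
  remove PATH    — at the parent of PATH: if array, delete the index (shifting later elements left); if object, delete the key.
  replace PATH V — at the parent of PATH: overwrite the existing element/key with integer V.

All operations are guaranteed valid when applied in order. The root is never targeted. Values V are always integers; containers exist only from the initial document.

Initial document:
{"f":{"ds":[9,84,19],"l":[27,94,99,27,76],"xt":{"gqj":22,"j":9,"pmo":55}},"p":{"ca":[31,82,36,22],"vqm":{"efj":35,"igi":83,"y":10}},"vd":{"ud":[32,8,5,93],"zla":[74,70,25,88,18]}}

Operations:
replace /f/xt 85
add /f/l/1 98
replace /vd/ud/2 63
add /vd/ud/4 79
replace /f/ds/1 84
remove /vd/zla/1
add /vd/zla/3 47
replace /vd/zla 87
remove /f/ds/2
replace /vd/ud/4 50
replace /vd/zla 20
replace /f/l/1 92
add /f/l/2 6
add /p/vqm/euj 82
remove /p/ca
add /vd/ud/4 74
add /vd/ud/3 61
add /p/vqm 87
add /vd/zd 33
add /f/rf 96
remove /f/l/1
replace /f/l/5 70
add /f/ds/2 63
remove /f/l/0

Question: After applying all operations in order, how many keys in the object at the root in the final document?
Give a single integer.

Answer: 3

Derivation:
After op 1 (replace /f/xt 85): {"f":{"ds":[9,84,19],"l":[27,94,99,27,76],"xt":85},"p":{"ca":[31,82,36,22],"vqm":{"efj":35,"igi":83,"y":10}},"vd":{"ud":[32,8,5,93],"zla":[74,70,25,88,18]}}
After op 2 (add /f/l/1 98): {"f":{"ds":[9,84,19],"l":[27,98,94,99,27,76],"xt":85},"p":{"ca":[31,82,36,22],"vqm":{"efj":35,"igi":83,"y":10}},"vd":{"ud":[32,8,5,93],"zla":[74,70,25,88,18]}}
After op 3 (replace /vd/ud/2 63): {"f":{"ds":[9,84,19],"l":[27,98,94,99,27,76],"xt":85},"p":{"ca":[31,82,36,22],"vqm":{"efj":35,"igi":83,"y":10}},"vd":{"ud":[32,8,63,93],"zla":[74,70,25,88,18]}}
After op 4 (add /vd/ud/4 79): {"f":{"ds":[9,84,19],"l":[27,98,94,99,27,76],"xt":85},"p":{"ca":[31,82,36,22],"vqm":{"efj":35,"igi":83,"y":10}},"vd":{"ud":[32,8,63,93,79],"zla":[74,70,25,88,18]}}
After op 5 (replace /f/ds/1 84): {"f":{"ds":[9,84,19],"l":[27,98,94,99,27,76],"xt":85},"p":{"ca":[31,82,36,22],"vqm":{"efj":35,"igi":83,"y":10}},"vd":{"ud":[32,8,63,93,79],"zla":[74,70,25,88,18]}}
After op 6 (remove /vd/zla/1): {"f":{"ds":[9,84,19],"l":[27,98,94,99,27,76],"xt":85},"p":{"ca":[31,82,36,22],"vqm":{"efj":35,"igi":83,"y":10}},"vd":{"ud":[32,8,63,93,79],"zla":[74,25,88,18]}}
After op 7 (add /vd/zla/3 47): {"f":{"ds":[9,84,19],"l":[27,98,94,99,27,76],"xt":85},"p":{"ca":[31,82,36,22],"vqm":{"efj":35,"igi":83,"y":10}},"vd":{"ud":[32,8,63,93,79],"zla":[74,25,88,47,18]}}
After op 8 (replace /vd/zla 87): {"f":{"ds":[9,84,19],"l":[27,98,94,99,27,76],"xt":85},"p":{"ca":[31,82,36,22],"vqm":{"efj":35,"igi":83,"y":10}},"vd":{"ud":[32,8,63,93,79],"zla":87}}
After op 9 (remove /f/ds/2): {"f":{"ds":[9,84],"l":[27,98,94,99,27,76],"xt":85},"p":{"ca":[31,82,36,22],"vqm":{"efj":35,"igi":83,"y":10}},"vd":{"ud":[32,8,63,93,79],"zla":87}}
After op 10 (replace /vd/ud/4 50): {"f":{"ds":[9,84],"l":[27,98,94,99,27,76],"xt":85},"p":{"ca":[31,82,36,22],"vqm":{"efj":35,"igi":83,"y":10}},"vd":{"ud":[32,8,63,93,50],"zla":87}}
After op 11 (replace /vd/zla 20): {"f":{"ds":[9,84],"l":[27,98,94,99,27,76],"xt":85},"p":{"ca":[31,82,36,22],"vqm":{"efj":35,"igi":83,"y":10}},"vd":{"ud":[32,8,63,93,50],"zla":20}}
After op 12 (replace /f/l/1 92): {"f":{"ds":[9,84],"l":[27,92,94,99,27,76],"xt":85},"p":{"ca":[31,82,36,22],"vqm":{"efj":35,"igi":83,"y":10}},"vd":{"ud":[32,8,63,93,50],"zla":20}}
After op 13 (add /f/l/2 6): {"f":{"ds":[9,84],"l":[27,92,6,94,99,27,76],"xt":85},"p":{"ca":[31,82,36,22],"vqm":{"efj":35,"igi":83,"y":10}},"vd":{"ud":[32,8,63,93,50],"zla":20}}
After op 14 (add /p/vqm/euj 82): {"f":{"ds":[9,84],"l":[27,92,6,94,99,27,76],"xt":85},"p":{"ca":[31,82,36,22],"vqm":{"efj":35,"euj":82,"igi":83,"y":10}},"vd":{"ud":[32,8,63,93,50],"zla":20}}
After op 15 (remove /p/ca): {"f":{"ds":[9,84],"l":[27,92,6,94,99,27,76],"xt":85},"p":{"vqm":{"efj":35,"euj":82,"igi":83,"y":10}},"vd":{"ud":[32,8,63,93,50],"zla":20}}
After op 16 (add /vd/ud/4 74): {"f":{"ds":[9,84],"l":[27,92,6,94,99,27,76],"xt":85},"p":{"vqm":{"efj":35,"euj":82,"igi":83,"y":10}},"vd":{"ud":[32,8,63,93,74,50],"zla":20}}
After op 17 (add /vd/ud/3 61): {"f":{"ds":[9,84],"l":[27,92,6,94,99,27,76],"xt":85},"p":{"vqm":{"efj":35,"euj":82,"igi":83,"y":10}},"vd":{"ud":[32,8,63,61,93,74,50],"zla":20}}
After op 18 (add /p/vqm 87): {"f":{"ds":[9,84],"l":[27,92,6,94,99,27,76],"xt":85},"p":{"vqm":87},"vd":{"ud":[32,8,63,61,93,74,50],"zla":20}}
After op 19 (add /vd/zd 33): {"f":{"ds":[9,84],"l":[27,92,6,94,99,27,76],"xt":85},"p":{"vqm":87},"vd":{"ud":[32,8,63,61,93,74,50],"zd":33,"zla":20}}
After op 20 (add /f/rf 96): {"f":{"ds":[9,84],"l":[27,92,6,94,99,27,76],"rf":96,"xt":85},"p":{"vqm":87},"vd":{"ud":[32,8,63,61,93,74,50],"zd":33,"zla":20}}
After op 21 (remove /f/l/1): {"f":{"ds":[9,84],"l":[27,6,94,99,27,76],"rf":96,"xt":85},"p":{"vqm":87},"vd":{"ud":[32,8,63,61,93,74,50],"zd":33,"zla":20}}
After op 22 (replace /f/l/5 70): {"f":{"ds":[9,84],"l":[27,6,94,99,27,70],"rf":96,"xt":85},"p":{"vqm":87},"vd":{"ud":[32,8,63,61,93,74,50],"zd":33,"zla":20}}
After op 23 (add /f/ds/2 63): {"f":{"ds":[9,84,63],"l":[27,6,94,99,27,70],"rf":96,"xt":85},"p":{"vqm":87},"vd":{"ud":[32,8,63,61,93,74,50],"zd":33,"zla":20}}
After op 24 (remove /f/l/0): {"f":{"ds":[9,84,63],"l":[6,94,99,27,70],"rf":96,"xt":85},"p":{"vqm":87},"vd":{"ud":[32,8,63,61,93,74,50],"zd":33,"zla":20}}
Size at the root: 3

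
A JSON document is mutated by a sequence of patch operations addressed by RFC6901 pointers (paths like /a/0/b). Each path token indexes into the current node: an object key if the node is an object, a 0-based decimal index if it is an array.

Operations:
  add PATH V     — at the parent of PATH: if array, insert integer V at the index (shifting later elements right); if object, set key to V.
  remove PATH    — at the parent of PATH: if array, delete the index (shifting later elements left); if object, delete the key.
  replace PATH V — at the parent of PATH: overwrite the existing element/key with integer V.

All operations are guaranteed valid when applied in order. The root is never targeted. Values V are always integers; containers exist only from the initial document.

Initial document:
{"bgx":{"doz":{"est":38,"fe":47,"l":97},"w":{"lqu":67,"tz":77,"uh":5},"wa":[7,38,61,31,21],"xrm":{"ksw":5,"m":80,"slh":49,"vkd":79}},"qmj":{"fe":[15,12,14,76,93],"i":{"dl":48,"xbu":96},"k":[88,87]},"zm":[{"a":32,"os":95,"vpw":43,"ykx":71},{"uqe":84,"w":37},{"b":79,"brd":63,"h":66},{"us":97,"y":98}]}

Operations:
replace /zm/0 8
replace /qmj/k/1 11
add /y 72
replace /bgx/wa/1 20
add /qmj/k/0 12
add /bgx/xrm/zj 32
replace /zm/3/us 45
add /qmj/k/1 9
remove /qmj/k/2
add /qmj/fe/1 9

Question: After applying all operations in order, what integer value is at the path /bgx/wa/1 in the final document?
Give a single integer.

After op 1 (replace /zm/0 8): {"bgx":{"doz":{"est":38,"fe":47,"l":97},"w":{"lqu":67,"tz":77,"uh":5},"wa":[7,38,61,31,21],"xrm":{"ksw":5,"m":80,"slh":49,"vkd":79}},"qmj":{"fe":[15,12,14,76,93],"i":{"dl":48,"xbu":96},"k":[88,87]},"zm":[8,{"uqe":84,"w":37},{"b":79,"brd":63,"h":66},{"us":97,"y":98}]}
After op 2 (replace /qmj/k/1 11): {"bgx":{"doz":{"est":38,"fe":47,"l":97},"w":{"lqu":67,"tz":77,"uh":5},"wa":[7,38,61,31,21],"xrm":{"ksw":5,"m":80,"slh":49,"vkd":79}},"qmj":{"fe":[15,12,14,76,93],"i":{"dl":48,"xbu":96},"k":[88,11]},"zm":[8,{"uqe":84,"w":37},{"b":79,"brd":63,"h":66},{"us":97,"y":98}]}
After op 3 (add /y 72): {"bgx":{"doz":{"est":38,"fe":47,"l":97},"w":{"lqu":67,"tz":77,"uh":5},"wa":[7,38,61,31,21],"xrm":{"ksw":5,"m":80,"slh":49,"vkd":79}},"qmj":{"fe":[15,12,14,76,93],"i":{"dl":48,"xbu":96},"k":[88,11]},"y":72,"zm":[8,{"uqe":84,"w":37},{"b":79,"brd":63,"h":66},{"us":97,"y":98}]}
After op 4 (replace /bgx/wa/1 20): {"bgx":{"doz":{"est":38,"fe":47,"l":97},"w":{"lqu":67,"tz":77,"uh":5},"wa":[7,20,61,31,21],"xrm":{"ksw":5,"m":80,"slh":49,"vkd":79}},"qmj":{"fe":[15,12,14,76,93],"i":{"dl":48,"xbu":96},"k":[88,11]},"y":72,"zm":[8,{"uqe":84,"w":37},{"b":79,"brd":63,"h":66},{"us":97,"y":98}]}
After op 5 (add /qmj/k/0 12): {"bgx":{"doz":{"est":38,"fe":47,"l":97},"w":{"lqu":67,"tz":77,"uh":5},"wa":[7,20,61,31,21],"xrm":{"ksw":5,"m":80,"slh":49,"vkd":79}},"qmj":{"fe":[15,12,14,76,93],"i":{"dl":48,"xbu":96},"k":[12,88,11]},"y":72,"zm":[8,{"uqe":84,"w":37},{"b":79,"brd":63,"h":66},{"us":97,"y":98}]}
After op 6 (add /bgx/xrm/zj 32): {"bgx":{"doz":{"est":38,"fe":47,"l":97},"w":{"lqu":67,"tz":77,"uh":5},"wa":[7,20,61,31,21],"xrm":{"ksw":5,"m":80,"slh":49,"vkd":79,"zj":32}},"qmj":{"fe":[15,12,14,76,93],"i":{"dl":48,"xbu":96},"k":[12,88,11]},"y":72,"zm":[8,{"uqe":84,"w":37},{"b":79,"brd":63,"h":66},{"us":97,"y":98}]}
After op 7 (replace /zm/3/us 45): {"bgx":{"doz":{"est":38,"fe":47,"l":97},"w":{"lqu":67,"tz":77,"uh":5},"wa":[7,20,61,31,21],"xrm":{"ksw":5,"m":80,"slh":49,"vkd":79,"zj":32}},"qmj":{"fe":[15,12,14,76,93],"i":{"dl":48,"xbu":96},"k":[12,88,11]},"y":72,"zm":[8,{"uqe":84,"w":37},{"b":79,"brd":63,"h":66},{"us":45,"y":98}]}
After op 8 (add /qmj/k/1 9): {"bgx":{"doz":{"est":38,"fe":47,"l":97},"w":{"lqu":67,"tz":77,"uh":5},"wa":[7,20,61,31,21],"xrm":{"ksw":5,"m":80,"slh":49,"vkd":79,"zj":32}},"qmj":{"fe":[15,12,14,76,93],"i":{"dl":48,"xbu":96},"k":[12,9,88,11]},"y":72,"zm":[8,{"uqe":84,"w":37},{"b":79,"brd":63,"h":66},{"us":45,"y":98}]}
After op 9 (remove /qmj/k/2): {"bgx":{"doz":{"est":38,"fe":47,"l":97},"w":{"lqu":67,"tz":77,"uh":5},"wa":[7,20,61,31,21],"xrm":{"ksw":5,"m":80,"slh":49,"vkd":79,"zj":32}},"qmj":{"fe":[15,12,14,76,93],"i":{"dl":48,"xbu":96},"k":[12,9,11]},"y":72,"zm":[8,{"uqe":84,"w":37},{"b":79,"brd":63,"h":66},{"us":45,"y":98}]}
After op 10 (add /qmj/fe/1 9): {"bgx":{"doz":{"est":38,"fe":47,"l":97},"w":{"lqu":67,"tz":77,"uh":5},"wa":[7,20,61,31,21],"xrm":{"ksw":5,"m":80,"slh":49,"vkd":79,"zj":32}},"qmj":{"fe":[15,9,12,14,76,93],"i":{"dl":48,"xbu":96},"k":[12,9,11]},"y":72,"zm":[8,{"uqe":84,"w":37},{"b":79,"brd":63,"h":66},{"us":45,"y":98}]}
Value at /bgx/wa/1: 20

Answer: 20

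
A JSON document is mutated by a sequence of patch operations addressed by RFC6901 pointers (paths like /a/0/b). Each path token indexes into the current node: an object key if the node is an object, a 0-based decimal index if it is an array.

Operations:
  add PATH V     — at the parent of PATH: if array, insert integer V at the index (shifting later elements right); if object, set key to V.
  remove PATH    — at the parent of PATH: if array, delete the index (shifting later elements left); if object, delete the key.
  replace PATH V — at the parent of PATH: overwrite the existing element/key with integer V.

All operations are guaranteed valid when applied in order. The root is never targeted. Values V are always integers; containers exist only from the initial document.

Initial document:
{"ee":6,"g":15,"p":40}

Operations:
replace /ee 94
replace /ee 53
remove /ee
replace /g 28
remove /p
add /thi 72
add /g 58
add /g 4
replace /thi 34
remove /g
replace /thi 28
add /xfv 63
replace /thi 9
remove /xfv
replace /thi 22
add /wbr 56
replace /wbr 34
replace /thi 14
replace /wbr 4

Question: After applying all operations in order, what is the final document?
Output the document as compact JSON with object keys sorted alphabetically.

Answer: {"thi":14,"wbr":4}

Derivation:
After op 1 (replace /ee 94): {"ee":94,"g":15,"p":40}
After op 2 (replace /ee 53): {"ee":53,"g":15,"p":40}
After op 3 (remove /ee): {"g":15,"p":40}
After op 4 (replace /g 28): {"g":28,"p":40}
After op 5 (remove /p): {"g":28}
After op 6 (add /thi 72): {"g":28,"thi":72}
After op 7 (add /g 58): {"g":58,"thi":72}
After op 8 (add /g 4): {"g":4,"thi":72}
After op 9 (replace /thi 34): {"g":4,"thi":34}
After op 10 (remove /g): {"thi":34}
After op 11 (replace /thi 28): {"thi":28}
After op 12 (add /xfv 63): {"thi":28,"xfv":63}
After op 13 (replace /thi 9): {"thi":9,"xfv":63}
After op 14 (remove /xfv): {"thi":9}
After op 15 (replace /thi 22): {"thi":22}
After op 16 (add /wbr 56): {"thi":22,"wbr":56}
After op 17 (replace /wbr 34): {"thi":22,"wbr":34}
After op 18 (replace /thi 14): {"thi":14,"wbr":34}
After op 19 (replace /wbr 4): {"thi":14,"wbr":4}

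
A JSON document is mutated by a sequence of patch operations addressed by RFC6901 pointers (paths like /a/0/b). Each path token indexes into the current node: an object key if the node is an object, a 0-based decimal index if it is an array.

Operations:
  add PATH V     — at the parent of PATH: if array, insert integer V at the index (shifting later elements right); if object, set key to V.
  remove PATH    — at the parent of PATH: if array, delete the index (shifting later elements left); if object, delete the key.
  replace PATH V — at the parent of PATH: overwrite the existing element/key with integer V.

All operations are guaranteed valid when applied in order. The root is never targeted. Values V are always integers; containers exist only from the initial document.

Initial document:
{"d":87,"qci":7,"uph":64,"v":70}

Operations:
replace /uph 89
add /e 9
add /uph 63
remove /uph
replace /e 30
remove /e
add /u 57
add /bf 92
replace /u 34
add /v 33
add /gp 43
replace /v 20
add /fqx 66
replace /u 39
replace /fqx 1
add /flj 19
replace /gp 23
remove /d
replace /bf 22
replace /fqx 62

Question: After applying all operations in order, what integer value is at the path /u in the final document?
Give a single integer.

Answer: 39

Derivation:
After op 1 (replace /uph 89): {"d":87,"qci":7,"uph":89,"v":70}
After op 2 (add /e 9): {"d":87,"e":9,"qci":7,"uph":89,"v":70}
After op 3 (add /uph 63): {"d":87,"e":9,"qci":7,"uph":63,"v":70}
After op 4 (remove /uph): {"d":87,"e":9,"qci":7,"v":70}
After op 5 (replace /e 30): {"d":87,"e":30,"qci":7,"v":70}
After op 6 (remove /e): {"d":87,"qci":7,"v":70}
After op 7 (add /u 57): {"d":87,"qci":7,"u":57,"v":70}
After op 8 (add /bf 92): {"bf":92,"d":87,"qci":7,"u":57,"v":70}
After op 9 (replace /u 34): {"bf":92,"d":87,"qci":7,"u":34,"v":70}
After op 10 (add /v 33): {"bf":92,"d":87,"qci":7,"u":34,"v":33}
After op 11 (add /gp 43): {"bf":92,"d":87,"gp":43,"qci":7,"u":34,"v":33}
After op 12 (replace /v 20): {"bf":92,"d":87,"gp":43,"qci":7,"u":34,"v":20}
After op 13 (add /fqx 66): {"bf":92,"d":87,"fqx":66,"gp":43,"qci":7,"u":34,"v":20}
After op 14 (replace /u 39): {"bf":92,"d":87,"fqx":66,"gp":43,"qci":7,"u":39,"v":20}
After op 15 (replace /fqx 1): {"bf":92,"d":87,"fqx":1,"gp":43,"qci":7,"u":39,"v":20}
After op 16 (add /flj 19): {"bf":92,"d":87,"flj":19,"fqx":1,"gp":43,"qci":7,"u":39,"v":20}
After op 17 (replace /gp 23): {"bf":92,"d":87,"flj":19,"fqx":1,"gp":23,"qci":7,"u":39,"v":20}
After op 18 (remove /d): {"bf":92,"flj":19,"fqx":1,"gp":23,"qci":7,"u":39,"v":20}
After op 19 (replace /bf 22): {"bf":22,"flj":19,"fqx":1,"gp":23,"qci":7,"u":39,"v":20}
After op 20 (replace /fqx 62): {"bf":22,"flj":19,"fqx":62,"gp":23,"qci":7,"u":39,"v":20}
Value at /u: 39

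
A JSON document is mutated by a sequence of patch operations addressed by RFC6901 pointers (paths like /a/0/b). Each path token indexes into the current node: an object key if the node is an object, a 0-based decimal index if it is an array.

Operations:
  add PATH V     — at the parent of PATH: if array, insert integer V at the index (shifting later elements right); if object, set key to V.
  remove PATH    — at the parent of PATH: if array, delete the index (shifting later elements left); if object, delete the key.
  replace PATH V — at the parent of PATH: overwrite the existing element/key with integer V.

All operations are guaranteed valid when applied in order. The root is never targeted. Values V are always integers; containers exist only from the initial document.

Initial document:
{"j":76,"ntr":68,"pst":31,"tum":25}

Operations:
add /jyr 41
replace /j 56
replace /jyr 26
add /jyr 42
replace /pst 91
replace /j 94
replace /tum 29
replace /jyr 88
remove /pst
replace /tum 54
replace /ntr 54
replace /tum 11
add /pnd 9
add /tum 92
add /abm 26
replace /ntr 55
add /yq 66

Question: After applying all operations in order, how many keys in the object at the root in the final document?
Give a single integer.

After op 1 (add /jyr 41): {"j":76,"jyr":41,"ntr":68,"pst":31,"tum":25}
After op 2 (replace /j 56): {"j":56,"jyr":41,"ntr":68,"pst":31,"tum":25}
After op 3 (replace /jyr 26): {"j":56,"jyr":26,"ntr":68,"pst":31,"tum":25}
After op 4 (add /jyr 42): {"j":56,"jyr":42,"ntr":68,"pst":31,"tum":25}
After op 5 (replace /pst 91): {"j":56,"jyr":42,"ntr":68,"pst":91,"tum":25}
After op 6 (replace /j 94): {"j":94,"jyr":42,"ntr":68,"pst":91,"tum":25}
After op 7 (replace /tum 29): {"j":94,"jyr":42,"ntr":68,"pst":91,"tum":29}
After op 8 (replace /jyr 88): {"j":94,"jyr":88,"ntr":68,"pst":91,"tum":29}
After op 9 (remove /pst): {"j":94,"jyr":88,"ntr":68,"tum":29}
After op 10 (replace /tum 54): {"j":94,"jyr":88,"ntr":68,"tum":54}
After op 11 (replace /ntr 54): {"j":94,"jyr":88,"ntr":54,"tum":54}
After op 12 (replace /tum 11): {"j":94,"jyr":88,"ntr":54,"tum":11}
After op 13 (add /pnd 9): {"j":94,"jyr":88,"ntr":54,"pnd":9,"tum":11}
After op 14 (add /tum 92): {"j":94,"jyr":88,"ntr":54,"pnd":9,"tum":92}
After op 15 (add /abm 26): {"abm":26,"j":94,"jyr":88,"ntr":54,"pnd":9,"tum":92}
After op 16 (replace /ntr 55): {"abm":26,"j":94,"jyr":88,"ntr":55,"pnd":9,"tum":92}
After op 17 (add /yq 66): {"abm":26,"j":94,"jyr":88,"ntr":55,"pnd":9,"tum":92,"yq":66}
Size at the root: 7

Answer: 7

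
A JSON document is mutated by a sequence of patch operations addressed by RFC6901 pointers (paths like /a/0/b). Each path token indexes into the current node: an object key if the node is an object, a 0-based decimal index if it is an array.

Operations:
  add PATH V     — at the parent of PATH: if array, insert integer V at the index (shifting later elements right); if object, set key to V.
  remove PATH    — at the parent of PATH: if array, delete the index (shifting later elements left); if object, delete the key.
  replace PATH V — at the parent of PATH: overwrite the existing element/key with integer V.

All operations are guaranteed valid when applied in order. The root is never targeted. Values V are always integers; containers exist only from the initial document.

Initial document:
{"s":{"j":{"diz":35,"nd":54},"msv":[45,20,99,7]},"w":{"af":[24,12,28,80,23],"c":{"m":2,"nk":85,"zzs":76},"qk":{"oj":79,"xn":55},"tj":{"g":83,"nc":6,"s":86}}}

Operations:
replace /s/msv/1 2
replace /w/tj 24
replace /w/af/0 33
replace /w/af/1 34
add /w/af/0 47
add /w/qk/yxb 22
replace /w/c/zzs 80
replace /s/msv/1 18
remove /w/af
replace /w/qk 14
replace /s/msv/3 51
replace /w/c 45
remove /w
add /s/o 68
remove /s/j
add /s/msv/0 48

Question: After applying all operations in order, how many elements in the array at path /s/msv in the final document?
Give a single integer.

After op 1 (replace /s/msv/1 2): {"s":{"j":{"diz":35,"nd":54},"msv":[45,2,99,7]},"w":{"af":[24,12,28,80,23],"c":{"m":2,"nk":85,"zzs":76},"qk":{"oj":79,"xn":55},"tj":{"g":83,"nc":6,"s":86}}}
After op 2 (replace /w/tj 24): {"s":{"j":{"diz":35,"nd":54},"msv":[45,2,99,7]},"w":{"af":[24,12,28,80,23],"c":{"m":2,"nk":85,"zzs":76},"qk":{"oj":79,"xn":55},"tj":24}}
After op 3 (replace /w/af/0 33): {"s":{"j":{"diz":35,"nd":54},"msv":[45,2,99,7]},"w":{"af":[33,12,28,80,23],"c":{"m":2,"nk":85,"zzs":76},"qk":{"oj":79,"xn":55},"tj":24}}
After op 4 (replace /w/af/1 34): {"s":{"j":{"diz":35,"nd":54},"msv":[45,2,99,7]},"w":{"af":[33,34,28,80,23],"c":{"m":2,"nk":85,"zzs":76},"qk":{"oj":79,"xn":55},"tj":24}}
After op 5 (add /w/af/0 47): {"s":{"j":{"diz":35,"nd":54},"msv":[45,2,99,7]},"w":{"af":[47,33,34,28,80,23],"c":{"m":2,"nk":85,"zzs":76},"qk":{"oj":79,"xn":55},"tj":24}}
After op 6 (add /w/qk/yxb 22): {"s":{"j":{"diz":35,"nd":54},"msv":[45,2,99,7]},"w":{"af":[47,33,34,28,80,23],"c":{"m":2,"nk":85,"zzs":76},"qk":{"oj":79,"xn":55,"yxb":22},"tj":24}}
After op 7 (replace /w/c/zzs 80): {"s":{"j":{"diz":35,"nd":54},"msv":[45,2,99,7]},"w":{"af":[47,33,34,28,80,23],"c":{"m":2,"nk":85,"zzs":80},"qk":{"oj":79,"xn":55,"yxb":22},"tj":24}}
After op 8 (replace /s/msv/1 18): {"s":{"j":{"diz":35,"nd":54},"msv":[45,18,99,7]},"w":{"af":[47,33,34,28,80,23],"c":{"m":2,"nk":85,"zzs":80},"qk":{"oj":79,"xn":55,"yxb":22},"tj":24}}
After op 9 (remove /w/af): {"s":{"j":{"diz":35,"nd":54},"msv":[45,18,99,7]},"w":{"c":{"m":2,"nk":85,"zzs":80},"qk":{"oj":79,"xn":55,"yxb":22},"tj":24}}
After op 10 (replace /w/qk 14): {"s":{"j":{"diz":35,"nd":54},"msv":[45,18,99,7]},"w":{"c":{"m":2,"nk":85,"zzs":80},"qk":14,"tj":24}}
After op 11 (replace /s/msv/3 51): {"s":{"j":{"diz":35,"nd":54},"msv":[45,18,99,51]},"w":{"c":{"m":2,"nk":85,"zzs":80},"qk":14,"tj":24}}
After op 12 (replace /w/c 45): {"s":{"j":{"diz":35,"nd":54},"msv":[45,18,99,51]},"w":{"c":45,"qk":14,"tj":24}}
After op 13 (remove /w): {"s":{"j":{"diz":35,"nd":54},"msv":[45,18,99,51]}}
After op 14 (add /s/o 68): {"s":{"j":{"diz":35,"nd":54},"msv":[45,18,99,51],"o":68}}
After op 15 (remove /s/j): {"s":{"msv":[45,18,99,51],"o":68}}
After op 16 (add /s/msv/0 48): {"s":{"msv":[48,45,18,99,51],"o":68}}
Size at path /s/msv: 5

Answer: 5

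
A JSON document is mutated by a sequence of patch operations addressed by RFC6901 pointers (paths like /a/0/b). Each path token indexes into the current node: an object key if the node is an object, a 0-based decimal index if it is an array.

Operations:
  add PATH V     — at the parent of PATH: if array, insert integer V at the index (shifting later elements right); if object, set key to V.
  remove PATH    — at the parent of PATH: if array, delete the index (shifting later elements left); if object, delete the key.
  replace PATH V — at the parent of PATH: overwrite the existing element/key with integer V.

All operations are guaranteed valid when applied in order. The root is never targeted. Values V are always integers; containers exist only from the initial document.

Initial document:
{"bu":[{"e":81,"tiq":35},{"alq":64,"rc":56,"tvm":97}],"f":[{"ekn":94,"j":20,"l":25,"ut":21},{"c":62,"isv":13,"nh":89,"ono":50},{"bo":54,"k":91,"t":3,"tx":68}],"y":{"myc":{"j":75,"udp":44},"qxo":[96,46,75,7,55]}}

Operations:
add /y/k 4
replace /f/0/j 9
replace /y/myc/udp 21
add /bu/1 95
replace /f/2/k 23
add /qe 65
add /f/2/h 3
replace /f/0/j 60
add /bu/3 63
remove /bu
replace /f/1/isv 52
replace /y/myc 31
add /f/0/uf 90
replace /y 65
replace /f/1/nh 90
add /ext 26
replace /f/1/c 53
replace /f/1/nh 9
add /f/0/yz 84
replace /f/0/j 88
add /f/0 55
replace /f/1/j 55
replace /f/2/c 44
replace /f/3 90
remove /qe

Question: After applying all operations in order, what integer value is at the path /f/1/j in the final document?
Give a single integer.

Answer: 55

Derivation:
After op 1 (add /y/k 4): {"bu":[{"e":81,"tiq":35},{"alq":64,"rc":56,"tvm":97}],"f":[{"ekn":94,"j":20,"l":25,"ut":21},{"c":62,"isv":13,"nh":89,"ono":50},{"bo":54,"k":91,"t":3,"tx":68}],"y":{"k":4,"myc":{"j":75,"udp":44},"qxo":[96,46,75,7,55]}}
After op 2 (replace /f/0/j 9): {"bu":[{"e":81,"tiq":35},{"alq":64,"rc":56,"tvm":97}],"f":[{"ekn":94,"j":9,"l":25,"ut":21},{"c":62,"isv":13,"nh":89,"ono":50},{"bo":54,"k":91,"t":3,"tx":68}],"y":{"k":4,"myc":{"j":75,"udp":44},"qxo":[96,46,75,7,55]}}
After op 3 (replace /y/myc/udp 21): {"bu":[{"e":81,"tiq":35},{"alq":64,"rc":56,"tvm":97}],"f":[{"ekn":94,"j":9,"l":25,"ut":21},{"c":62,"isv":13,"nh":89,"ono":50},{"bo":54,"k":91,"t":3,"tx":68}],"y":{"k":4,"myc":{"j":75,"udp":21},"qxo":[96,46,75,7,55]}}
After op 4 (add /bu/1 95): {"bu":[{"e":81,"tiq":35},95,{"alq":64,"rc":56,"tvm":97}],"f":[{"ekn":94,"j":9,"l":25,"ut":21},{"c":62,"isv":13,"nh":89,"ono":50},{"bo":54,"k":91,"t":3,"tx":68}],"y":{"k":4,"myc":{"j":75,"udp":21},"qxo":[96,46,75,7,55]}}
After op 5 (replace /f/2/k 23): {"bu":[{"e":81,"tiq":35},95,{"alq":64,"rc":56,"tvm":97}],"f":[{"ekn":94,"j":9,"l":25,"ut":21},{"c":62,"isv":13,"nh":89,"ono":50},{"bo":54,"k":23,"t":3,"tx":68}],"y":{"k":4,"myc":{"j":75,"udp":21},"qxo":[96,46,75,7,55]}}
After op 6 (add /qe 65): {"bu":[{"e":81,"tiq":35},95,{"alq":64,"rc":56,"tvm":97}],"f":[{"ekn":94,"j":9,"l":25,"ut":21},{"c":62,"isv":13,"nh":89,"ono":50},{"bo":54,"k":23,"t":3,"tx":68}],"qe":65,"y":{"k":4,"myc":{"j":75,"udp":21},"qxo":[96,46,75,7,55]}}
After op 7 (add /f/2/h 3): {"bu":[{"e":81,"tiq":35},95,{"alq":64,"rc":56,"tvm":97}],"f":[{"ekn":94,"j":9,"l":25,"ut":21},{"c":62,"isv":13,"nh":89,"ono":50},{"bo":54,"h":3,"k":23,"t":3,"tx":68}],"qe":65,"y":{"k":4,"myc":{"j":75,"udp":21},"qxo":[96,46,75,7,55]}}
After op 8 (replace /f/0/j 60): {"bu":[{"e":81,"tiq":35},95,{"alq":64,"rc":56,"tvm":97}],"f":[{"ekn":94,"j":60,"l":25,"ut":21},{"c":62,"isv":13,"nh":89,"ono":50},{"bo":54,"h":3,"k":23,"t":3,"tx":68}],"qe":65,"y":{"k":4,"myc":{"j":75,"udp":21},"qxo":[96,46,75,7,55]}}
After op 9 (add /bu/3 63): {"bu":[{"e":81,"tiq":35},95,{"alq":64,"rc":56,"tvm":97},63],"f":[{"ekn":94,"j":60,"l":25,"ut":21},{"c":62,"isv":13,"nh":89,"ono":50},{"bo":54,"h":3,"k":23,"t":3,"tx":68}],"qe":65,"y":{"k":4,"myc":{"j":75,"udp":21},"qxo":[96,46,75,7,55]}}
After op 10 (remove /bu): {"f":[{"ekn":94,"j":60,"l":25,"ut":21},{"c":62,"isv":13,"nh":89,"ono":50},{"bo":54,"h":3,"k":23,"t":3,"tx":68}],"qe":65,"y":{"k":4,"myc":{"j":75,"udp":21},"qxo":[96,46,75,7,55]}}
After op 11 (replace /f/1/isv 52): {"f":[{"ekn":94,"j":60,"l":25,"ut":21},{"c":62,"isv":52,"nh":89,"ono":50},{"bo":54,"h":3,"k":23,"t":3,"tx":68}],"qe":65,"y":{"k":4,"myc":{"j":75,"udp":21},"qxo":[96,46,75,7,55]}}
After op 12 (replace /y/myc 31): {"f":[{"ekn":94,"j":60,"l":25,"ut":21},{"c":62,"isv":52,"nh":89,"ono":50},{"bo":54,"h":3,"k":23,"t":3,"tx":68}],"qe":65,"y":{"k":4,"myc":31,"qxo":[96,46,75,7,55]}}
After op 13 (add /f/0/uf 90): {"f":[{"ekn":94,"j":60,"l":25,"uf":90,"ut":21},{"c":62,"isv":52,"nh":89,"ono":50},{"bo":54,"h":3,"k":23,"t":3,"tx":68}],"qe":65,"y":{"k":4,"myc":31,"qxo":[96,46,75,7,55]}}
After op 14 (replace /y 65): {"f":[{"ekn":94,"j":60,"l":25,"uf":90,"ut":21},{"c":62,"isv":52,"nh":89,"ono":50},{"bo":54,"h":3,"k":23,"t":3,"tx":68}],"qe":65,"y":65}
After op 15 (replace /f/1/nh 90): {"f":[{"ekn":94,"j":60,"l":25,"uf":90,"ut":21},{"c":62,"isv":52,"nh":90,"ono":50},{"bo":54,"h":3,"k":23,"t":3,"tx":68}],"qe":65,"y":65}
After op 16 (add /ext 26): {"ext":26,"f":[{"ekn":94,"j":60,"l":25,"uf":90,"ut":21},{"c":62,"isv":52,"nh":90,"ono":50},{"bo":54,"h":3,"k":23,"t":3,"tx":68}],"qe":65,"y":65}
After op 17 (replace /f/1/c 53): {"ext":26,"f":[{"ekn":94,"j":60,"l":25,"uf":90,"ut":21},{"c":53,"isv":52,"nh":90,"ono":50},{"bo":54,"h":3,"k":23,"t":3,"tx":68}],"qe":65,"y":65}
After op 18 (replace /f/1/nh 9): {"ext":26,"f":[{"ekn":94,"j":60,"l":25,"uf":90,"ut":21},{"c":53,"isv":52,"nh":9,"ono":50},{"bo":54,"h":3,"k":23,"t":3,"tx":68}],"qe":65,"y":65}
After op 19 (add /f/0/yz 84): {"ext":26,"f":[{"ekn":94,"j":60,"l":25,"uf":90,"ut":21,"yz":84},{"c":53,"isv":52,"nh":9,"ono":50},{"bo":54,"h":3,"k":23,"t":3,"tx":68}],"qe":65,"y":65}
After op 20 (replace /f/0/j 88): {"ext":26,"f":[{"ekn":94,"j":88,"l":25,"uf":90,"ut":21,"yz":84},{"c":53,"isv":52,"nh":9,"ono":50},{"bo":54,"h":3,"k":23,"t":3,"tx":68}],"qe":65,"y":65}
After op 21 (add /f/0 55): {"ext":26,"f":[55,{"ekn":94,"j":88,"l":25,"uf":90,"ut":21,"yz":84},{"c":53,"isv":52,"nh":9,"ono":50},{"bo":54,"h":3,"k":23,"t":3,"tx":68}],"qe":65,"y":65}
After op 22 (replace /f/1/j 55): {"ext":26,"f":[55,{"ekn":94,"j":55,"l":25,"uf":90,"ut":21,"yz":84},{"c":53,"isv":52,"nh":9,"ono":50},{"bo":54,"h":3,"k":23,"t":3,"tx":68}],"qe":65,"y":65}
After op 23 (replace /f/2/c 44): {"ext":26,"f":[55,{"ekn":94,"j":55,"l":25,"uf":90,"ut":21,"yz":84},{"c":44,"isv":52,"nh":9,"ono":50},{"bo":54,"h":3,"k":23,"t":3,"tx":68}],"qe":65,"y":65}
After op 24 (replace /f/3 90): {"ext":26,"f":[55,{"ekn":94,"j":55,"l":25,"uf":90,"ut":21,"yz":84},{"c":44,"isv":52,"nh":9,"ono":50},90],"qe":65,"y":65}
After op 25 (remove /qe): {"ext":26,"f":[55,{"ekn":94,"j":55,"l":25,"uf":90,"ut":21,"yz":84},{"c":44,"isv":52,"nh":9,"ono":50},90],"y":65}
Value at /f/1/j: 55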